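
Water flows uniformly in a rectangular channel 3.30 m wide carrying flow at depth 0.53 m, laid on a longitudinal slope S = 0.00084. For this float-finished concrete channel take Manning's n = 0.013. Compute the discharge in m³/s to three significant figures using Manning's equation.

2.12 m³/s

A = b·y = 3.30 × 0.53 = 1.749 m²
P = b + 2y = 3.30 + 2×0.53 = 4.360 m
R = A/P = 1.749/4.360 = 0.4011 m
Q = (1/n)·A·R^(2/3)·S^(1/2) = (1/0.013) × 1.749 × 0.4011^(2/3) × 0.00084^(1/2) = 2.121 m³/s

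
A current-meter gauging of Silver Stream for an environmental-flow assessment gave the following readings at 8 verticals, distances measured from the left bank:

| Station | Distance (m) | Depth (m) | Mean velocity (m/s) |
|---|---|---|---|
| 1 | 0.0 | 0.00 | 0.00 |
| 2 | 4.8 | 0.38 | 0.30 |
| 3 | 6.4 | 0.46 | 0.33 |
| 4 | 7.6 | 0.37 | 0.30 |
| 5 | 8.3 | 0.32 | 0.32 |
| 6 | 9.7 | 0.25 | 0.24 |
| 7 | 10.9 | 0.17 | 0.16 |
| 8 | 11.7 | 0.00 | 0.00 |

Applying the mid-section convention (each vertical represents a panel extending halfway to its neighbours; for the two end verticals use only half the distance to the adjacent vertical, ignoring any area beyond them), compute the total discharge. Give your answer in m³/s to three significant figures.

0.895 m³/s

w_2 = (6.4 − 0.0)/2 = 3.2 m; q_2 = 0.30 × 0.38 × 3.2 = 0.3648 m³/s
w_3 = (7.6 − 4.8)/2 = 1.4 m; q_3 = 0.33 × 0.46 × 1.4 = 0.2125 m³/s
w_4 = (8.3 − 6.4)/2 = 0.95 m; q_4 = 0.30 × 0.37 × 0.95 = 0.1055 m³/s
w_5 = (9.7 − 7.6)/2 = 1.05 m; q_5 = 0.32 × 0.32 × 1.05 = 0.1075 m³/s
w_6 = (10.9 − 8.3)/2 = 1.3 m; q_6 = 0.24 × 0.25 × 1.3 = 0.07800 m³/s
w_7 = (11.7 − 9.7)/2 = 1 m; q_7 = 0.16 × 0.17 × 1 = 0.02720 m³/s
Stations 1, 8 contribute zero (depth or velocity is 0).
Q = Σ qᵢ = 0.8955 m³/s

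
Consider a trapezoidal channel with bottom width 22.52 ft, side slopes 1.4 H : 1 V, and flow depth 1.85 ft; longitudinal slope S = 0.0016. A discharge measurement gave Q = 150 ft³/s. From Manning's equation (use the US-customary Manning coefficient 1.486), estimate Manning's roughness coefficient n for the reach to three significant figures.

A = (b + z·y)·y = (22.52 + 1.4×1.85)×1.85 = 46.45 ft²
P = b + 2y√(1+z²) = 22.52 + 2×1.85×√(1+1.4²) = 28.89 ft
R = A/P = 46.45/28.89 = 1.608 ft
n = (1.486/Q)·A·R^(2/3)·S^(1/2) = (1.486/150) × 46.45 × 1.373 × 0.04000 = 0.02527

0.0253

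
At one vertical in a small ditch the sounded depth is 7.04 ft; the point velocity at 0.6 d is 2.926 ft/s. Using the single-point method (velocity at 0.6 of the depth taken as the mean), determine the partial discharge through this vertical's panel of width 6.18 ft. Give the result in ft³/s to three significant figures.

127 ft³/s

v̄ = v₀.₆ = 2.926 ft/s
q = v̄ × d × w = 2.926 × 7.04 × 6.18 = 127.3 ft³/s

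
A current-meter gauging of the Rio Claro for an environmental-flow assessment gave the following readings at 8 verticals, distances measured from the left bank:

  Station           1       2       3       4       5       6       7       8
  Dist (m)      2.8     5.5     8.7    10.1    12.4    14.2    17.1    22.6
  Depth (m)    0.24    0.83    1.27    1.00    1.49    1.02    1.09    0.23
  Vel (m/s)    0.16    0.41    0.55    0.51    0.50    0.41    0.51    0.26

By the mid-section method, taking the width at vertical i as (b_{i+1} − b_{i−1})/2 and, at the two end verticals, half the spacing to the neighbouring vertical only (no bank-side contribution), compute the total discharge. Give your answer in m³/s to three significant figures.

8.62 m³/s

w_1 = (5.5 − 2.8)/2 = 1.35 m; q_1 = 0.16 × 0.24 × 1.35 = 0.05184 m³/s
w_2 = (8.7 − 2.8)/2 = 2.95 m; q_2 = 0.41 × 0.83 × 2.95 = 1.004 m³/s
w_3 = (10.1 − 5.5)/2 = 2.3 m; q_3 = 0.55 × 1.27 × 2.3 = 1.607 m³/s
w_4 = (12.4 − 8.7)/2 = 1.85 m; q_4 = 0.51 × 1.00 × 1.85 = 0.9435 m³/s
w_5 = (14.2 − 10.1)/2 = 2.05 m; q_5 = 0.50 × 1.49 × 2.05 = 1.527 m³/s
w_6 = (17.1 − 12.4)/2 = 2.35 m; q_6 = 0.41 × 1.02 × 2.35 = 0.9828 m³/s
w_7 = (22.6 − 14.2)/2 = 4.2 m; q_7 = 0.51 × 1.09 × 4.2 = 2.335 m³/s
w_8 = (22.6 − 17.1)/2 = 2.75 m; q_8 = 0.26 × 0.23 × 2.75 = 0.1645 m³/s
Q = Σ qᵢ = 8.615 m³/s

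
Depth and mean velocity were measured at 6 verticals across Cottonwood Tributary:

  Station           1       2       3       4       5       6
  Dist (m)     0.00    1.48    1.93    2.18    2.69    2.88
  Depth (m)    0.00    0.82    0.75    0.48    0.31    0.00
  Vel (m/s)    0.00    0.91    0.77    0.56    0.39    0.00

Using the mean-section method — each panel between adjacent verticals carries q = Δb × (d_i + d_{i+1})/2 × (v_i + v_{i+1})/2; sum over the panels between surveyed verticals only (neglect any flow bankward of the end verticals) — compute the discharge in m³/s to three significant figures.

0.776 m³/s

Panel 1-2: Δb = 1.48 m, d̄ = (0.00+0.82)/2 = 0.41, v̄ = (0.00+0.91)/2 = 0.455 → q = 1.48×0.41×0.455 = 0.2761 m³/s
Panel 2-3: Δb = 0.45 m, d̄ = (0.82+0.75)/2 = 0.785, v̄ = (0.91+0.77)/2 = 0.84 → q = 0.45×0.785×0.84 = 0.2967 m³/s
Panel 3-4: Δb = 0.25 m, d̄ = (0.75+0.48)/2 = 0.615, v̄ = (0.77+0.56)/2 = 0.665 → q = 0.25×0.615×0.665 = 0.1022 m³/s
Panel 4-5: Δb = 0.51 m, d̄ = (0.48+0.31)/2 = 0.395, v̄ = (0.56+0.39)/2 = 0.475 → q = 0.51×0.395×0.475 = 0.09569 m³/s
Panel 5-6: Δb = 0.19 m, d̄ = (0.31+0.00)/2 = 0.155, v̄ = (0.39+0.00)/2 = 0.195 → q = 0.19×0.155×0.195 = 0.005743 m³/s
Q = Σ q = 0.7765 m³/s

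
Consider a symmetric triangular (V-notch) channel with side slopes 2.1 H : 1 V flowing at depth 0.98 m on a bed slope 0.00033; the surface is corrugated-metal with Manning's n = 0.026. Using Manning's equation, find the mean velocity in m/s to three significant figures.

0.406 m/s

A = z·y² = 2.1×0.98² = 2.017 m²
P = 2y√(1+z²) = 2×0.98×√(1+2.1²) = 4.559 m
R = A/P = 2.017/4.559 = 0.4424 m
Q = (1/n)·A·R^(2/3)·S^(1/2) = (1/0.026) × 2.017 × 0.4424^(2/3) × 0.00033^(1/2) = 0.8181 m³/s
V = Q/A = 0.8181/2.017 = 0.4057 m/s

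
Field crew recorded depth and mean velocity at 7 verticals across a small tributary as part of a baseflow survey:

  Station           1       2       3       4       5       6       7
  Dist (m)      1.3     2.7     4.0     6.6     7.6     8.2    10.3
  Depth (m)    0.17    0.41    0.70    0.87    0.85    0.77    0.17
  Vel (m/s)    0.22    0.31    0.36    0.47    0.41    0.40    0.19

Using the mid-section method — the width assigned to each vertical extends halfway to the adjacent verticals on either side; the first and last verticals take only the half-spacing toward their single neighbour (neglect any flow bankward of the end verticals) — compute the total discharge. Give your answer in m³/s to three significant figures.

2.15 m³/s

w_1 = (2.7 − 1.3)/2 = 0.7 m; q_1 = 0.22 × 0.17 × 0.7 = 0.02618 m³/s
w_2 = (4.0 − 1.3)/2 = 1.35 m; q_2 = 0.31 × 0.41 × 1.35 = 0.1716 m³/s
w_3 = (6.6 − 2.7)/2 = 1.95 m; q_3 = 0.36 × 0.70 × 1.95 = 0.4914 m³/s
w_4 = (7.6 − 4.0)/2 = 1.8 m; q_4 = 0.47 × 0.87 × 1.8 = 0.7360 m³/s
w_5 = (8.2 − 6.6)/2 = 0.8 m; q_5 = 0.41 × 0.85 × 0.8 = 0.2788 m³/s
w_6 = (10.3 − 7.6)/2 = 1.35 m; q_6 = 0.40 × 0.77 × 1.35 = 0.4158 m³/s
w_7 = (10.3 − 8.2)/2 = 1.05 m; q_7 = 0.19 × 0.17 × 1.05 = 0.03392 m³/s
Q = Σ qᵢ = 2.154 m³/s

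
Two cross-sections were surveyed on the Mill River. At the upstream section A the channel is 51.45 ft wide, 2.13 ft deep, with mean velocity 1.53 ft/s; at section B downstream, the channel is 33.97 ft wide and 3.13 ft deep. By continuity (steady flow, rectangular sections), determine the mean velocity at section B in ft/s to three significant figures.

1.58 ft/s

Q = A₁V₁ = (51.45×2.13) × 1.53 = 167.7 ft³/s
A₂ = 33.97 × 3.13 = 106.3 ft²
V₂ = Q/A₂ = 167.7/106.3 = 1.577 ft/s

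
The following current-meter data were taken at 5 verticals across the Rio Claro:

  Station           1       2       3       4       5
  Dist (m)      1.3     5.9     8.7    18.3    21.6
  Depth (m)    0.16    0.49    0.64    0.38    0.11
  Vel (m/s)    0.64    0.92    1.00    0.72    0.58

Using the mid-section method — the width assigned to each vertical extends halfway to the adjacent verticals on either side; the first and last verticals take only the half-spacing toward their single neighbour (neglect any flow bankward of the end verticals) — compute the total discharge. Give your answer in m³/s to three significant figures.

7.74 m³/s

w_1 = (5.9 − 1.3)/2 = 2.3 m; q_1 = 0.64 × 0.16 × 2.3 = 0.2355 m³/s
w_2 = (8.7 − 1.3)/2 = 3.7 m; q_2 = 0.92 × 0.49 × 3.7 = 1.668 m³/s
w_3 = (18.3 − 5.9)/2 = 6.2 m; q_3 = 1.00 × 0.64 × 6.2 = 3.968 m³/s
w_4 = (21.6 − 8.7)/2 = 6.45 m; q_4 = 0.72 × 0.38 × 6.45 = 1.765 m³/s
w_5 = (21.6 − 18.3)/2 = 1.65 m; q_5 = 0.58 × 0.11 × 1.65 = 0.1053 m³/s
Q = Σ qᵢ = 7.741 m³/s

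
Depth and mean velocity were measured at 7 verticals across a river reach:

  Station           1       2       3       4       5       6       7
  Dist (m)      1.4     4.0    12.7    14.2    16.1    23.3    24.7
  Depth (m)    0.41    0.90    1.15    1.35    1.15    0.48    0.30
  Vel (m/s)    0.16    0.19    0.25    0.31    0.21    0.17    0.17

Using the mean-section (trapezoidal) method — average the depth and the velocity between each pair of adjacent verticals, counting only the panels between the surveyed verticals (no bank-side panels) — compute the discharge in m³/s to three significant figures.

4.61 m³/s

Panel 1-2: Δb = 2.6 m, d̄ = (0.41+0.90)/2 = 0.655, v̄ = (0.16+0.19)/2 = 0.175 → q = 2.6×0.655×0.175 = 0.2980 m³/s
Panel 2-3: Δb = 8.7 m, d̄ = (0.90+1.15)/2 = 1.025, v̄ = (0.19+0.25)/2 = 0.22 → q = 8.7×1.025×0.22 = 1.962 m³/s
Panel 3-4: Δb = 1.5 m, d̄ = (1.15+1.35)/2 = 1.25, v̄ = (0.25+0.31)/2 = 0.28 → q = 1.5×1.25×0.28 = 0.5250 m³/s
Panel 4-5: Δb = 1.9 m, d̄ = (1.35+1.15)/2 = 1.25, v̄ = (0.31+0.21)/2 = 0.26 → q = 1.9×1.25×0.26 = 0.6175 m³/s
Panel 5-6: Δb = 7.2 m, d̄ = (1.15+0.48)/2 = 0.815, v̄ = (0.21+0.17)/2 = 0.19 → q = 7.2×0.815×0.19 = 1.115 m³/s
Panel 6-7: Δb = 1.4 m, d̄ = (0.48+0.30)/2 = 0.39, v̄ = (0.17+0.17)/2 = 0.17 → q = 1.4×0.39×0.17 = 0.09282 m³/s
Q = Σ q = 4.610 m³/s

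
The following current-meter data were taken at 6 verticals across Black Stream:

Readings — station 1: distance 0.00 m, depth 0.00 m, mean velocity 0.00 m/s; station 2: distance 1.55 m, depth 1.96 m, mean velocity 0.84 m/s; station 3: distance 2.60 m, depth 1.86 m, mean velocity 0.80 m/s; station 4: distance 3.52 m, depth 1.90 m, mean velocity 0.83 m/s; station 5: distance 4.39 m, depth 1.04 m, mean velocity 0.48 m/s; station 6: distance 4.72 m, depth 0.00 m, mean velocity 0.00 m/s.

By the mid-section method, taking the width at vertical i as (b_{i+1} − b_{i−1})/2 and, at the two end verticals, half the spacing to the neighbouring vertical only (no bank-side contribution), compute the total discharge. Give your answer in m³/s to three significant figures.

w_2 = (2.60 − 0.00)/2 = 1.3 m; q_2 = 0.84 × 1.96 × 1.3 = 2.140 m³/s
w_3 = (3.52 − 1.55)/2 = 0.985 m; q_3 = 0.80 × 1.86 × 0.985 = 1.466 m³/s
w_4 = (4.39 − 2.60)/2 = 0.895 m; q_4 = 0.83 × 1.90 × 0.895 = 1.411 m³/s
w_5 = (4.72 − 3.52)/2 = 0.6 m; q_5 = 0.48 × 1.04 × 0.6 = 0.2995 m³/s
Stations 1, 6 contribute zero (depth or velocity is 0).
Q = Σ qᵢ = 5.317 m³/s

5.32 m³/s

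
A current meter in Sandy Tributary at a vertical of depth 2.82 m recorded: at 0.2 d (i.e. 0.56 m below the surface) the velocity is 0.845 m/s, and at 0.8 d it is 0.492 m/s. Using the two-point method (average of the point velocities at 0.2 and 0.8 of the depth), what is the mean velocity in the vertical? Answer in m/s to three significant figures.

0.669 m/s

v̄ = (0.845 + 0.492) / 2 = 0.6685 m/s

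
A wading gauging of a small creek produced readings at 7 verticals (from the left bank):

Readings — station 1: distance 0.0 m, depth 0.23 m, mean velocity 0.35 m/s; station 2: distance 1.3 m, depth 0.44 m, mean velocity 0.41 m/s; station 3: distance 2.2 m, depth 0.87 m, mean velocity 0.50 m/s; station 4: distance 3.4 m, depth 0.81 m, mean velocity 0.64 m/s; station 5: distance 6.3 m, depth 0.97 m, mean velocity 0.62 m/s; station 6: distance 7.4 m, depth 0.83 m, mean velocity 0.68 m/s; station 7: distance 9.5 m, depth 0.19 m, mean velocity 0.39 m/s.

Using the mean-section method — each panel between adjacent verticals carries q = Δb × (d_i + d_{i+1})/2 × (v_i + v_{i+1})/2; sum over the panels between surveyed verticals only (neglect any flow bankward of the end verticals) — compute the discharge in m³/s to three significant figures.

Panel 1-2: Δb = 1.3 m, d̄ = (0.23+0.44)/2 = 0.335, v̄ = (0.35+0.41)/2 = 0.38 → q = 1.3×0.335×0.38 = 0.1655 m³/s
Panel 2-3: Δb = 0.9 m, d̄ = (0.44+0.87)/2 = 0.655, v̄ = (0.41+0.50)/2 = 0.455 → q = 0.9×0.655×0.455 = 0.2682 m³/s
Panel 3-4: Δb = 1.2 m, d̄ = (0.87+0.81)/2 = 0.84, v̄ = (0.50+0.64)/2 = 0.57 → q = 1.2×0.84×0.57 = 0.5746 m³/s
Panel 4-5: Δb = 2.9 m, d̄ = (0.81+0.97)/2 = 0.89, v̄ = (0.64+0.62)/2 = 0.63 → q = 2.9×0.89×0.63 = 1.626 m³/s
Panel 5-6: Δb = 1.1 m, d̄ = (0.97+0.83)/2 = 0.9, v̄ = (0.62+0.68)/2 = 0.65 → q = 1.1×0.9×0.65 = 0.6435 m³/s
Panel 6-7: Δb = 2.1 m, d̄ = (0.83+0.19)/2 = 0.51, v̄ = (0.68+0.39)/2 = 0.535 → q = 2.1×0.51×0.535 = 0.5730 m³/s
Q = Σ q = 3.851 m³/s

3.85 m³/s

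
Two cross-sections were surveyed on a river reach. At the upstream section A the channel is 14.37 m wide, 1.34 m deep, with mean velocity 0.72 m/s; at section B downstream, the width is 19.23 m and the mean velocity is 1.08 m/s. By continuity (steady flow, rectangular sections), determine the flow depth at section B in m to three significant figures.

0.668 m

Q = A₁V₁ = (14.37×1.34) × 0.72 = 13.86 m³/s
d₂ = Q/(b₂ V₂) = 13.86/(19.23×1.08) = 0.6676 m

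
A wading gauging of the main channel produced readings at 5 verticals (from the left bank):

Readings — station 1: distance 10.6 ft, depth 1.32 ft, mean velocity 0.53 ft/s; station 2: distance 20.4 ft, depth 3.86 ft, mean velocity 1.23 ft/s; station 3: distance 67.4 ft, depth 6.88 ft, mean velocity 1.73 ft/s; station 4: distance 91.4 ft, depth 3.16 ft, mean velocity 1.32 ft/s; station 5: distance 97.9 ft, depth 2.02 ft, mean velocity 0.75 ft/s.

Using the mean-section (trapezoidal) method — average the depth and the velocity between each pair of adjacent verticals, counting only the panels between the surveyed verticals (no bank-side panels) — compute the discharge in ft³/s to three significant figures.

597 ft³/s

Panel 1-2: Δb = 9.8 ft, d̄ = (1.32+3.86)/2 = 2.59, v̄ = (0.53+1.23)/2 = 0.88 → q = 9.8×2.59×0.88 = 22.34 ft³/s
Panel 2-3: Δb = 47 ft, d̄ = (3.86+6.88)/2 = 5.37, v̄ = (1.23+1.73)/2 = 1.48 → q = 47×5.37×1.48 = 373.5 ft³/s
Panel 3-4: Δb = 24 ft, d̄ = (6.88+3.16)/2 = 5.02, v̄ = (1.73+1.32)/2 = 1.525 → q = 24×5.02×1.525 = 183.7 ft³/s
Panel 4-5: Δb = 6.5 ft, d̄ = (3.16+2.02)/2 = 2.59, v̄ = (1.32+0.75)/2 = 1.035 → q = 6.5×2.59×1.035 = 17.42 ft³/s
Q = Σ q = 597.0 ft³/s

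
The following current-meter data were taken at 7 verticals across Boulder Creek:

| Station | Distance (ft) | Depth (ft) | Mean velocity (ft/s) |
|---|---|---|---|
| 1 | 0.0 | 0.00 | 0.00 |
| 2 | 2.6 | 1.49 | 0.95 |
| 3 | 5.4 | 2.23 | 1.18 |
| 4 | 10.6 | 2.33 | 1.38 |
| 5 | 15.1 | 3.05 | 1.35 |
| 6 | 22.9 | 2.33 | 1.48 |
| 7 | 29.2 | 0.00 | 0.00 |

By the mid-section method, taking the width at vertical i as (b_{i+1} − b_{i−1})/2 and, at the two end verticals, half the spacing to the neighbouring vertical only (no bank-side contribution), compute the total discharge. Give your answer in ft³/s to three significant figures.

w_2 = (5.4 − 0.0)/2 = 2.7 ft; q_2 = 0.95 × 1.49 × 2.7 = 3.822 ft³/s
w_3 = (10.6 − 2.6)/2 = 4 ft; q_3 = 1.18 × 2.23 × 4 = 10.53 ft³/s
w_4 = (15.1 − 5.4)/2 = 4.85 ft; q_4 = 1.38 × 2.33 × 4.85 = 15.59 ft³/s
w_5 = (22.9 − 10.6)/2 = 6.15 ft; q_5 = 1.35 × 3.05 × 6.15 = 25.32 ft³/s
w_6 = (29.2 − 15.1)/2 = 7.05 ft; q_6 = 1.48 × 2.33 × 7.05 = 24.31 ft³/s
Stations 1, 7 contribute zero (depth or velocity is 0).
Q = Σ qᵢ = 79.58 ft³/s

79.6 ft³/s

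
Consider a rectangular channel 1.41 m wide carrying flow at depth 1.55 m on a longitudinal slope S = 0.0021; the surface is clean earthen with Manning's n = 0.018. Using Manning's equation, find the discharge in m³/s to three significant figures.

A = b·y = 1.41 × 1.55 = 2.186 m²
P = b + 2y = 1.41 + 2×1.55 = 4.510 m
R = A/P = 2.186/4.510 = 0.4846 m
Q = (1/n)·A·R^(2/3)·S^(1/2) = (1/0.018) × 2.186 × 0.4846^(2/3) × 0.0021^(1/2) = 3.433 m³/s

3.43 m³/s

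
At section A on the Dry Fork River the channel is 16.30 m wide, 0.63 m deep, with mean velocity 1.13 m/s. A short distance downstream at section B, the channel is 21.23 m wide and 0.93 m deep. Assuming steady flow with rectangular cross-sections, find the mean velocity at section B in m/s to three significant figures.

0.588 m/s

Q = A₁V₁ = (16.30×0.63) × 1.13 = 11.60 m³/s
A₂ = 21.23 × 0.93 = 19.74 m²
V₂ = Q/A₂ = 11.60/19.74 = 0.5877 m/s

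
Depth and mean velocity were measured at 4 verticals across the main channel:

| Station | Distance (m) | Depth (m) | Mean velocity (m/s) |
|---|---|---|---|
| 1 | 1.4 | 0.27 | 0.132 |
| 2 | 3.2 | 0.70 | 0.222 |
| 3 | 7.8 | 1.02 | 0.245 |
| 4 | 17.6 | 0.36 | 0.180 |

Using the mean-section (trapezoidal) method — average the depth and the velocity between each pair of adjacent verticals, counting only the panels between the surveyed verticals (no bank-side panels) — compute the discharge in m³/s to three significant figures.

Panel 1-2: Δb = 1.8 m, d̄ = (0.27+0.70)/2 = 0.485, v̄ = (0.132+0.222)/2 = 0.177 → q = 1.8×0.485×0.177 = 0.1545 m³/s
Panel 2-3: Δb = 4.6 m, d̄ = (0.70+1.02)/2 = 0.86, v̄ = (0.222+0.245)/2 = 0.2335 → q = 4.6×0.86×0.2335 = 0.9237 m³/s
Panel 3-4: Δb = 9.8 m, d̄ = (1.02+0.36)/2 = 0.69, v̄ = (0.245+0.180)/2 = 0.2125 → q = 9.8×0.69×0.2125 = 1.437 m³/s
Q = Σ q = 2.515 m³/s

2.52 m³/s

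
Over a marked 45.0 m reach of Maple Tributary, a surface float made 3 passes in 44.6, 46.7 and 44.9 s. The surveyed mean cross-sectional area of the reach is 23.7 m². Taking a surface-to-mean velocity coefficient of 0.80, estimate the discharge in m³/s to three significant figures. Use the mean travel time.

18.8 m³/s

t̄ = (44.6 + 46.7 + 44.9) / 3 = 45.4 s
v_surface = L / t̄ = 45.0 / 45.4 = 0.9912 m/s
v_mean = 0.80 × 0.9912 = 0.7930 m/s
Q = A × v_mean = 23.7 × 0.7930 = 18.79 m³/s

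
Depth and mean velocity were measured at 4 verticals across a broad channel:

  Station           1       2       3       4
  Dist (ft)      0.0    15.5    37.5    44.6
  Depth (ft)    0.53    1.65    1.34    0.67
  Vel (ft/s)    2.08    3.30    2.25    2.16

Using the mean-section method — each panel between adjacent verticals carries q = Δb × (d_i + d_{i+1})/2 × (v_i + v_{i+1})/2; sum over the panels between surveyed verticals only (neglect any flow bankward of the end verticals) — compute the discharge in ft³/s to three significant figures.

Panel 1-2: Δb = 15.5 ft, d̄ = (0.53+1.65)/2 = 1.09, v̄ = (2.08+3.30)/2 = 2.69 → q = 15.5×1.09×2.69 = 45.45 ft³/s
Panel 2-3: Δb = 22 ft, d̄ = (1.65+1.34)/2 = 1.495, v̄ = (3.30+2.25)/2 = 2.775 → q = 22×1.495×2.775 = 91.27 ft³/s
Panel 3-4: Δb = 7.1 ft, d̄ = (1.34+0.67)/2 = 1.005, v̄ = (2.25+2.16)/2 = 2.205 → q = 7.1×1.005×2.205 = 15.73 ft³/s
Q = Σ q = 152.5 ft³/s

152 ft³/s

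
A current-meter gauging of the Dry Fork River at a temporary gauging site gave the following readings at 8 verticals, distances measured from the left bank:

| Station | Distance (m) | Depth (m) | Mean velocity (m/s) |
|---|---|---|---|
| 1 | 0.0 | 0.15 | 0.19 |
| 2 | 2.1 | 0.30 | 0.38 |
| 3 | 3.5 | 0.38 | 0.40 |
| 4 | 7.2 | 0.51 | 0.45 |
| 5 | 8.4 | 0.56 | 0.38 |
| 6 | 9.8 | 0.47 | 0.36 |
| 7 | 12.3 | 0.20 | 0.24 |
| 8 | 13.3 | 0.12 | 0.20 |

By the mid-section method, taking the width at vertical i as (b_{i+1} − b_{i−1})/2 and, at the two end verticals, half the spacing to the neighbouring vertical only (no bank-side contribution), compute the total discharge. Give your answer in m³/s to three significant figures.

1.88 m³/s

w_1 = (2.1 − 0.0)/2 = 1.05 m; q_1 = 0.19 × 0.15 × 1.05 = 0.02993 m³/s
w_2 = (3.5 − 0.0)/2 = 1.75 m; q_2 = 0.38 × 0.30 × 1.75 = 0.1995 m³/s
w_3 = (7.2 − 2.1)/2 = 2.55 m; q_3 = 0.40 × 0.38 × 2.55 = 0.3876 m³/s
w_4 = (8.4 − 3.5)/2 = 2.45 m; q_4 = 0.45 × 0.51 × 2.45 = 0.5623 m³/s
w_5 = (9.8 − 7.2)/2 = 1.3 m; q_5 = 0.38 × 0.56 × 1.3 = 0.2766 m³/s
w_6 = (12.3 − 8.4)/2 = 1.95 m; q_6 = 0.36 × 0.47 × 1.95 = 0.3299 m³/s
w_7 = (13.3 − 9.8)/2 = 1.75 m; q_7 = 0.24 × 0.20 × 1.75 = 0.08400 m³/s
w_8 = (13.3 − 12.3)/2 = 0.5 m; q_8 = 0.20 × 0.12 × 0.5 = 0.01200 m³/s
Q = Σ qᵢ = 1.882 m³/s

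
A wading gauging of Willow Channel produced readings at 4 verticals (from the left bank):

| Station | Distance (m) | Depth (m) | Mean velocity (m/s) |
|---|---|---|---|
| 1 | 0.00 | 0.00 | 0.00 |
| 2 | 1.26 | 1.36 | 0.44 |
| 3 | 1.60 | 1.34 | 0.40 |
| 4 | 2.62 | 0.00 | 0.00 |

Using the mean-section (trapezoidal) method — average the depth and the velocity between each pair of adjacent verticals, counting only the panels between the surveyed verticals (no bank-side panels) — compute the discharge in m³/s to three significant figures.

Panel 1-2: Δb = 1.26 m, d̄ = (0.00+1.36)/2 = 0.68, v̄ = (0.00+0.44)/2 = 0.22 → q = 1.26×0.68×0.22 = 0.1885 m³/s
Panel 2-3: Δb = 0.34 m, d̄ = (1.36+1.34)/2 = 1.35, v̄ = (0.44+0.40)/2 = 0.42 → q = 0.34×1.35×0.42 = 0.1928 m³/s
Panel 3-4: Δb = 1.02 m, d̄ = (1.34+0.00)/2 = 0.67, v̄ = (0.40+0.00)/2 = 0.2 → q = 1.02×0.67×0.2 = 0.1367 m³/s
Q = Σ q = 0.5180 m³/s

0.518 m³/s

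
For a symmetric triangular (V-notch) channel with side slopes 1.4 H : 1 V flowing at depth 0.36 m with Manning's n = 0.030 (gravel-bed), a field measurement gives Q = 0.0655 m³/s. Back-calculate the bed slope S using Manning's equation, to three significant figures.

0.00152

A = z·y² = 1.4×0.36² = 0.1814 m²
P = 2y√(1+z²) = 2×0.36×√(1+1.4²) = 1.239 m
R = A/P = 0.1814/1.239 = 0.1465 m
S = (Q·n / (1·A·R^(2/3)))² = (0.0655×0.030 / (1×0.1814×0.2779))² = 0.001519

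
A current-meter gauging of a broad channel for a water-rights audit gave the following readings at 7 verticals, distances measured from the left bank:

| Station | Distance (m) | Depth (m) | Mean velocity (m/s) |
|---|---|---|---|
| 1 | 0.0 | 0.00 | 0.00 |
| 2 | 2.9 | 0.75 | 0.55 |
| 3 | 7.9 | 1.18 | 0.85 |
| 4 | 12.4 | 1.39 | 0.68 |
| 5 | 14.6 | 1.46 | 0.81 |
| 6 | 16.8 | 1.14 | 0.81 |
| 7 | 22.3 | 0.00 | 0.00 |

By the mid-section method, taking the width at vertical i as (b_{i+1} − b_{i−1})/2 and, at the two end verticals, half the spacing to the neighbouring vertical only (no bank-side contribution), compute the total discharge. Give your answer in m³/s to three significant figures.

15.7 m³/s

w_2 = (7.9 − 0.0)/2 = 3.95 m; q_2 = 0.55 × 0.75 × 3.95 = 1.629 m³/s
w_3 = (12.4 − 2.9)/2 = 4.75 m; q_3 = 0.85 × 1.18 × 4.75 = 4.764 m³/s
w_4 = (14.6 − 7.9)/2 = 3.35 m; q_4 = 0.68 × 1.39 × 3.35 = 3.166 m³/s
w_5 = (16.8 − 12.4)/2 = 2.2 m; q_5 = 0.81 × 1.46 × 2.2 = 2.602 m³/s
w_6 = (22.3 − 14.6)/2 = 3.85 m; q_6 = 0.81 × 1.14 × 3.85 = 3.555 m³/s
Stations 1, 7 contribute zero (depth or velocity is 0).
Q = Σ qᵢ = 15.72 m³/s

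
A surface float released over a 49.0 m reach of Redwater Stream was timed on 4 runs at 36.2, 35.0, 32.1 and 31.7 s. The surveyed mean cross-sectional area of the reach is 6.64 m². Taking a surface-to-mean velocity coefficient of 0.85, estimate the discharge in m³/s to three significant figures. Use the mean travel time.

t̄ = (36.2 + 35.0 + 32.1 + 31.7) / 4 = 33.75 s
v_surface = L / t̄ = 49.0 / 33.75 = 1.452 m/s
v_mean = 0.85 × 1.452 = 1.234 m/s
Q = A × v_mean = 6.64 × 1.234 = 8.194 m³/s

8.19 m³/s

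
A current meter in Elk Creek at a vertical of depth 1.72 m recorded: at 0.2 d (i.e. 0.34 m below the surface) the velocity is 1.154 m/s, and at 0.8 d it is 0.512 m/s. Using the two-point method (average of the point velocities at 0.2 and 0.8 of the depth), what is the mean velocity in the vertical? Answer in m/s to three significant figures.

0.833 m/s

v̄ = (1.154 + 0.512) / 2 = 0.8330 m/s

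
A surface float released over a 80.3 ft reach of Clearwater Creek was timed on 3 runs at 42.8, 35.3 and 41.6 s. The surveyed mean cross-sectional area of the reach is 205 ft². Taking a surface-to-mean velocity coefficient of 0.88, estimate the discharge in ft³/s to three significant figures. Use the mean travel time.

t̄ = (42.8 + 35.3 + 41.6) / 3 = 39.9 s
v_surface = L / t̄ = 80.3 / 39.9 = 2.013 ft/s
v_mean = 0.88 × 2.013 = 1.771 ft/s
Q = A × v_mean = 205 × 1.771 = 363.1 ft³/s

363 ft³/s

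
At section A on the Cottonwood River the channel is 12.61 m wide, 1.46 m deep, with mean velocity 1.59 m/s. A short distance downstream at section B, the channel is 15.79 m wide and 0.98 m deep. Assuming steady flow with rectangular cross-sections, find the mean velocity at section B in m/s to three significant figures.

Q = A₁V₁ = (12.61×1.46) × 1.59 = 29.27 m³/s
A₂ = 15.79 × 0.98 = 15.47 m²
V₂ = Q/A₂ = 29.27/15.47 = 1.892 m/s

1.89 m/s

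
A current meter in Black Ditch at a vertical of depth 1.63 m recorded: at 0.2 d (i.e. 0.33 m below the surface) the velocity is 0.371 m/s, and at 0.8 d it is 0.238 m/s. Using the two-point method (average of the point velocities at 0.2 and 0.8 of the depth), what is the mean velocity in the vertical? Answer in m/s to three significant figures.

0.305 m/s

v̄ = (0.371 + 0.238) / 2 = 0.3045 m/s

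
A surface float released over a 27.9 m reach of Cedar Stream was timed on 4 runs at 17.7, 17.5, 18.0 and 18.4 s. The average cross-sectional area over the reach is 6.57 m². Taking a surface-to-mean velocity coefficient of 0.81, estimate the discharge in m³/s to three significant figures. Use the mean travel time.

8.29 m³/s

t̄ = (17.7 + 17.5 + 18.0 + 18.4) / 4 = 17.9 s
v_surface = L / t̄ = 27.9 / 17.9 = 1.559 m/s
v_mean = 0.81 × 1.559 = 1.263 m/s
Q = A × v_mean = 6.57 × 1.263 = 8.295 m³/s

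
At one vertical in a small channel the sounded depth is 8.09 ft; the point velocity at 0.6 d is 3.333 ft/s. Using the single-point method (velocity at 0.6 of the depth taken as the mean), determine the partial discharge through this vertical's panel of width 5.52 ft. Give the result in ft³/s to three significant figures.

149 ft³/s

v̄ = v₀.₆ = 3.333 ft/s
q = v̄ × d × w = 3.333 × 8.09 × 5.52 = 148.8 ft³/s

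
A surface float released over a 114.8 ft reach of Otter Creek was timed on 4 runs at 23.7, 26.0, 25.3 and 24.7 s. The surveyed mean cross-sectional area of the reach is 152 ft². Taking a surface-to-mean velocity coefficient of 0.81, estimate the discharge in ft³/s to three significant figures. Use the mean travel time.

567 ft³/s

t̄ = (23.7 + 26.0 + 25.3 + 24.7) / 4 = 24.925 s
v_surface = L / t̄ = 114.8 / 24.925 = 4.606 ft/s
v_mean = 0.81 × 4.606 = 3.731 ft/s
Q = A × v_mean = 152 × 3.731 = 567.1 ft³/s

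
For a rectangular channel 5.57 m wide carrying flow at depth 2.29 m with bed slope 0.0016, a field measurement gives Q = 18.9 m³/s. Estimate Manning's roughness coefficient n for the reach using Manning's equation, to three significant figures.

A = b·y = 5.57 × 2.29 = 12.76 m²
P = b + 2y = 5.57 + 2×2.29 = 10.15 m
R = A/P = 12.76/10.15 = 1.257 m
n = (1/Q)·A·R^(2/3)·S^(1/2) = (1/18.9) × 12.76 × 1.165 × 0.04000 = 0.03144

0.0314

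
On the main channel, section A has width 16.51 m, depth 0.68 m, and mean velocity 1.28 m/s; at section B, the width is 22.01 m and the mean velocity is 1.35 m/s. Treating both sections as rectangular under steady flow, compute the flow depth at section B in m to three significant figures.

Q = A₁V₁ = (16.51×0.68) × 1.28 = 14.37 m³/s
d₂ = Q/(b₂ V₂) = 14.37/(22.01×1.35) = 0.4836 m

0.484 m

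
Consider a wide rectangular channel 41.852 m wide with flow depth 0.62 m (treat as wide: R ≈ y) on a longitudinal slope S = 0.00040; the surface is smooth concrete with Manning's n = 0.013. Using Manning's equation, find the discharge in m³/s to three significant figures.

29.0 m³/s

A = b·y = 41.852 × 0.62 = 25.95 m²
Wide channel: R ≈ y = 0.62 m
Q = (1/n)·A·R^(2/3)·S^(1/2) = (1/0.013) × 25.95 × 0.6200^(2/3) × 0.00040^(1/2) = 29.03 m³/s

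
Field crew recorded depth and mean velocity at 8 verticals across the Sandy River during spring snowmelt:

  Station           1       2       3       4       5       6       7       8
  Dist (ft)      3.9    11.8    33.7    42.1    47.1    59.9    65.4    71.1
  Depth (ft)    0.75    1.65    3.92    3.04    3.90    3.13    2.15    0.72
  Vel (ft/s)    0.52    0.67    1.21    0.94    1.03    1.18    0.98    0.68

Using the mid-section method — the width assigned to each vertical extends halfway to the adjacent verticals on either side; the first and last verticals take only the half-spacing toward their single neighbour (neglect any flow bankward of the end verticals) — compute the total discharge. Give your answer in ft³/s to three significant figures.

192 ft³/s

w_1 = (11.8 − 3.9)/2 = 3.95 ft; q_1 = 0.52 × 0.75 × 3.95 = 1.541 ft³/s
w_2 = (33.7 − 3.9)/2 = 14.9 ft; q_2 = 0.67 × 1.65 × 14.9 = 16.47 ft³/s
w_3 = (42.1 − 11.8)/2 = 15.15 ft; q_3 = 1.21 × 3.92 × 15.15 = 71.86 ft³/s
w_4 = (47.1 − 33.7)/2 = 6.7 ft; q_4 = 0.94 × 3.04 × 6.7 = 19.15 ft³/s
w_5 = (59.9 − 42.1)/2 = 8.9 ft; q_5 = 1.03 × 3.90 × 8.9 = 35.75 ft³/s
w_6 = (65.4 − 47.1)/2 = 9.15 ft; q_6 = 1.18 × 3.13 × 9.15 = 33.79 ft³/s
w_7 = (71.1 − 59.9)/2 = 5.6 ft; q_7 = 0.98 × 2.15 × 5.6 = 11.80 ft³/s
w_8 = (71.1 − 65.4)/2 = 2.85 ft; q_8 = 0.68 × 0.72 × 2.85 = 1.395 ft³/s
Q = Σ qᵢ = 191.8 ft³/s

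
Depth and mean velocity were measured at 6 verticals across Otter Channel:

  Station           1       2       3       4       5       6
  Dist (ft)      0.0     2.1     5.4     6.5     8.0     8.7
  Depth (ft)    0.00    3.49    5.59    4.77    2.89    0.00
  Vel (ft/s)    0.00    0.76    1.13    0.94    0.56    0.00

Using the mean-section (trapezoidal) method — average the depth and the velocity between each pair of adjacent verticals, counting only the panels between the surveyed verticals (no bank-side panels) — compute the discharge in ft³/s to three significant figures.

26.0 ft³/s

Panel 1-2: Δb = 2.1 ft, d̄ = (0.00+3.49)/2 = 1.745, v̄ = (0.00+0.76)/2 = 0.38 → q = 2.1×1.745×0.38 = 1.393 ft³/s
Panel 2-3: Δb = 3.3 ft, d̄ = (3.49+5.59)/2 = 4.54, v̄ = (0.76+1.13)/2 = 0.945 → q = 3.3×4.54×0.945 = 14.16 ft³/s
Panel 3-4: Δb = 1.1 ft, d̄ = (5.59+4.77)/2 = 5.18, v̄ = (1.13+0.94)/2 = 1.035 → q = 1.1×5.18×1.035 = 5.897 ft³/s
Panel 4-5: Δb = 1.5 ft, d̄ = (4.77+2.89)/2 = 3.83, v̄ = (0.94+0.56)/2 = 0.75 → q = 1.5×3.83×0.75 = 4.309 ft³/s
Panel 5-6: Δb = 0.7 ft, d̄ = (2.89+0.00)/2 = 1.445, v̄ = (0.56+0.00)/2 = 0.28 → q = 0.7×1.445×0.28 = 0.2832 ft³/s
Q = Σ q = 26.04 ft³/s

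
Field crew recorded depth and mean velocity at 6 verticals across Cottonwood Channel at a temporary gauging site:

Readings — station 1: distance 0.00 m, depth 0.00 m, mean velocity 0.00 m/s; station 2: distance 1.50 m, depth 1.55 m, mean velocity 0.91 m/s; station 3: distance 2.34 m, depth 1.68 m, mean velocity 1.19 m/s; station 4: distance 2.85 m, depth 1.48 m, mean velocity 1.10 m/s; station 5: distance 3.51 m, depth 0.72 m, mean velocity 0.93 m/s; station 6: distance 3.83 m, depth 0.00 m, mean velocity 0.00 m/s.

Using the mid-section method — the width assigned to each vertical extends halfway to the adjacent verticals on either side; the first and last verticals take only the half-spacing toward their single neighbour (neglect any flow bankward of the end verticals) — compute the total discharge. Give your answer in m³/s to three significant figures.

4.28 m³/s

w_2 = (2.34 − 0.00)/2 = 1.17 m; q_2 = 0.91 × 1.55 × 1.17 = 1.650 m³/s
w_3 = (2.85 − 1.50)/2 = 0.675 m; q_3 = 1.19 × 1.68 × 0.675 = 1.349 m³/s
w_4 = (3.51 − 2.34)/2 = 0.585 m; q_4 = 1.10 × 1.48 × 0.585 = 0.9524 m³/s
w_5 = (3.83 − 2.85)/2 = 0.49 m; q_5 = 0.93 × 0.72 × 0.49 = 0.3281 m³/s
Stations 1, 6 contribute zero (depth or velocity is 0).
Q = Σ qᵢ = 4.280 m³/s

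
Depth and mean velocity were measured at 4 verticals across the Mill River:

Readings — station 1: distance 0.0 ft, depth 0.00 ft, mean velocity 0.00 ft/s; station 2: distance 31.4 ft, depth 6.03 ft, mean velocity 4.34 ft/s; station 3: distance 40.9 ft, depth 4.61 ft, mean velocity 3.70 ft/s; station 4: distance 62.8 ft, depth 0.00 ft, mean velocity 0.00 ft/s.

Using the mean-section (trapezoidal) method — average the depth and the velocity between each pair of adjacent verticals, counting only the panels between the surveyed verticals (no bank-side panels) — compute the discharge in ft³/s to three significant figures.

502 ft³/s

Panel 1-2: Δb = 31.4 ft, d̄ = (0.00+6.03)/2 = 3.015, v̄ = (0.00+4.34)/2 = 2.17 → q = 31.4×3.015×2.17 = 205.4 ft³/s
Panel 2-3: Δb = 9.5 ft, d̄ = (6.03+4.61)/2 = 5.32, v̄ = (4.34+3.70)/2 = 4.02 → q = 9.5×5.32×4.02 = 203.2 ft³/s
Panel 3-4: Δb = 21.9 ft, d̄ = (4.61+0.00)/2 = 2.305, v̄ = (3.70+0.00)/2 = 1.85 → q = 21.9×2.305×1.85 = 93.39 ft³/s
Q = Σ q = 502.0 ft³/s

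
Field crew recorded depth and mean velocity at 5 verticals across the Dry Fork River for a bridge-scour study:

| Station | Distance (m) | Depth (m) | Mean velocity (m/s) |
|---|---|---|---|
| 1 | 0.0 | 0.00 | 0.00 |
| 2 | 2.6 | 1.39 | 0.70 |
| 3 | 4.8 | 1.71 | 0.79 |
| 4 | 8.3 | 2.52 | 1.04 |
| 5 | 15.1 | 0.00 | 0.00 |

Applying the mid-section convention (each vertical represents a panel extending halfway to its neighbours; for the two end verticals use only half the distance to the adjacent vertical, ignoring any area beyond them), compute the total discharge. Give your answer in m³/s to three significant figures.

19.7 m³/s

w_2 = (4.8 − 0.0)/2 = 2.4 m; q_2 = 0.70 × 1.39 × 2.4 = 2.335 m³/s
w_3 = (8.3 − 2.6)/2 = 2.85 m; q_3 = 0.79 × 1.71 × 2.85 = 3.850 m³/s
w_4 = (15.1 − 4.8)/2 = 5.15 m; q_4 = 1.04 × 2.52 × 5.15 = 13.50 m³/s
Stations 1, 5 contribute zero (depth or velocity is 0).
Q = Σ qᵢ = 19.68 m³/s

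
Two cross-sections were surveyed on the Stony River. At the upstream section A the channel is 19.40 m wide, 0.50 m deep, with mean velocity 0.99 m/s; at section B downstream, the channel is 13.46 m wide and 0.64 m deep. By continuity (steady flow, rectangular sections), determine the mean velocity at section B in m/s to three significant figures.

Q = A₁V₁ = (19.40×0.50) × 0.99 = 9.603 m³/s
A₂ = 13.46 × 0.64 = 8.614 m²
V₂ = Q/A₂ = 9.603/8.614 = 1.115 m/s

1.11 m/s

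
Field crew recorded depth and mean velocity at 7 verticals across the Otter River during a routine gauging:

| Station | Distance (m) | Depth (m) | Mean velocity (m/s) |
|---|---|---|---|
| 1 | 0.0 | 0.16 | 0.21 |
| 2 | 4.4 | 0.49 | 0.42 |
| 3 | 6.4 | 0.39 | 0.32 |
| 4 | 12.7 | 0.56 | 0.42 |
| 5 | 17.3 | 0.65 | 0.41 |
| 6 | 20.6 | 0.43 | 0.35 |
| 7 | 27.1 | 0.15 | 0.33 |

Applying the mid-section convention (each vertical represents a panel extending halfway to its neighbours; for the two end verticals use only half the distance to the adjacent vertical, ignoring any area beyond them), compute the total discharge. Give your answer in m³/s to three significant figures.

w_1 = (4.4 − 0.0)/2 = 2.2 m; q_1 = 0.21 × 0.16 × 2.2 = 0.07392 m³/s
w_2 = (6.4 − 0.0)/2 = 3.2 m; q_2 = 0.42 × 0.49 × 3.2 = 0.6586 m³/s
w_3 = (12.7 − 4.4)/2 = 4.15 m; q_3 = 0.32 × 0.39 × 4.15 = 0.5179 m³/s
w_4 = (17.3 − 6.4)/2 = 5.45 m; q_4 = 0.42 × 0.56 × 5.45 = 1.282 m³/s
w_5 = (20.6 − 12.7)/2 = 3.95 m; q_5 = 0.41 × 0.65 × 3.95 = 1.053 m³/s
w_6 = (27.1 − 17.3)/2 = 4.9 m; q_6 = 0.35 × 0.43 × 4.9 = 0.7375 m³/s
w_7 = (27.1 − 20.6)/2 = 3.25 m; q_7 = 0.33 × 0.15 × 3.25 = 0.1609 m³/s
Q = Σ qᵢ = 4.483 m³/s

4.48 m³/s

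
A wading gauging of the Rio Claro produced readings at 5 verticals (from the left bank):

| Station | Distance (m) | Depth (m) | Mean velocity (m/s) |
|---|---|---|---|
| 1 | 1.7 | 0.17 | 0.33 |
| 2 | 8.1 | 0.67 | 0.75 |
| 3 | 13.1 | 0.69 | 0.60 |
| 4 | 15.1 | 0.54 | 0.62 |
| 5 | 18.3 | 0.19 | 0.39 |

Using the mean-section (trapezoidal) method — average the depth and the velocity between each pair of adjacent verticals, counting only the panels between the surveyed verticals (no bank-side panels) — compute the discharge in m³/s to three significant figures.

5.09 m³/s

Panel 1-2: Δb = 6.4 m, d̄ = (0.17+0.67)/2 = 0.42, v̄ = (0.33+0.75)/2 = 0.54 → q = 6.4×0.42×0.54 = 1.452 m³/s
Panel 2-3: Δb = 5 m, d̄ = (0.67+0.69)/2 = 0.68, v̄ = (0.75+0.60)/2 = 0.675 → q = 5×0.68×0.675 = 2.295 m³/s
Panel 3-4: Δb = 2 m, d̄ = (0.69+0.54)/2 = 0.615, v̄ = (0.60+0.62)/2 = 0.61 → q = 2×0.615×0.61 = 0.7503 m³/s
Panel 4-5: Δb = 3.2 m, d̄ = (0.54+0.19)/2 = 0.365, v̄ = (0.62+0.39)/2 = 0.505 → q = 3.2×0.365×0.505 = 0.5898 m³/s
Q = Σ q = 5.087 m³/s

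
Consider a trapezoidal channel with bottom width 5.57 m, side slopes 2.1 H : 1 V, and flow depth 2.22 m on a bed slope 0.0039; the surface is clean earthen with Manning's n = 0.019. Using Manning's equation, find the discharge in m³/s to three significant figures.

A = (b + z·y)·y = (5.57 + 2.1×2.22)×2.22 = 22.72 m²
P = b + 2y√(1+z²) = 5.57 + 2×2.22×√(1+2.1²) = 15.90 m
R = A/P = 22.72/15.90 = 1.429 m
Q = (1/n)·A·R^(2/3)·S^(1/2) = (1/0.019) × 22.72 × 1.429^(2/3) × 0.0039^(1/2) = 94.72 m³/s

94.7 m³/s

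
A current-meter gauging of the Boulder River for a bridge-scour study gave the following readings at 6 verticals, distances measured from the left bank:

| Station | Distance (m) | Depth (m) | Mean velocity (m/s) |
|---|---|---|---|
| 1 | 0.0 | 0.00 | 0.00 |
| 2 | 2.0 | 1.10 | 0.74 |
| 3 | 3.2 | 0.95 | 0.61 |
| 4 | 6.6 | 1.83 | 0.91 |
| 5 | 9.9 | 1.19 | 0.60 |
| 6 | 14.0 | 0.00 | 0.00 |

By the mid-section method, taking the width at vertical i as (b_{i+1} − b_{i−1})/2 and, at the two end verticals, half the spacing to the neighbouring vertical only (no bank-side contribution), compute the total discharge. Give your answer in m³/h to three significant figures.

39100 m³/h

w_2 = (3.2 − 0.0)/2 = 1.6 m; q_2 = 0.74 × 1.10 × 1.6 = 1.302 m³/s
w_3 = (6.6 − 2.0)/2 = 2.3 m; q_3 = 0.61 × 0.95 × 2.3 = 1.333 m³/s
w_4 = (9.9 − 3.2)/2 = 3.35 m; q_4 = 0.91 × 1.83 × 3.35 = 5.579 m³/s
w_5 = (14.0 − 6.6)/2 = 3.7 m; q_5 = 0.60 × 1.19 × 3.7 = 2.642 m³/s
Stations 1, 6 contribute zero (depth or velocity is 0).
Q = Σ qᵢ = 10.86 m³/s
= 10.86 × 3600 = 39080 m³/h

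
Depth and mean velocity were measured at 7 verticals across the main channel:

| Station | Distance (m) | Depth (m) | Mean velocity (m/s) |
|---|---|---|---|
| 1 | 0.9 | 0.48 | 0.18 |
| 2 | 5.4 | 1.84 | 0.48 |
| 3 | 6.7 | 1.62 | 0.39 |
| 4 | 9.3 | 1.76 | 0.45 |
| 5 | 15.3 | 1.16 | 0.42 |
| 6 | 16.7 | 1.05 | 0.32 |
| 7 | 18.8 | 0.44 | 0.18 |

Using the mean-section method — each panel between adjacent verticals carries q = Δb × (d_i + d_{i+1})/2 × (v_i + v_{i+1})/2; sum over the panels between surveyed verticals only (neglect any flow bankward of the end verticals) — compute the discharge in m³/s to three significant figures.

Panel 1-2: Δb = 4.5 m, d̄ = (0.48+1.84)/2 = 1.16, v̄ = (0.18+0.48)/2 = 0.33 → q = 4.5×1.16×0.33 = 1.723 m³/s
Panel 2-3: Δb = 1.3 m, d̄ = (1.84+1.62)/2 = 1.73, v̄ = (0.48+0.39)/2 = 0.435 → q = 1.3×1.73×0.435 = 0.9783 m³/s
Panel 3-4: Δb = 2.6 m, d̄ = (1.62+1.76)/2 = 1.69, v̄ = (0.39+0.45)/2 = 0.42 → q = 2.6×1.69×0.42 = 1.845 m³/s
Panel 4-5: Δb = 6 m, d̄ = (1.76+1.16)/2 = 1.46, v̄ = (0.45+0.42)/2 = 0.435 → q = 6×1.46×0.435 = 3.811 m³/s
Panel 5-6: Δb = 1.4 m, d̄ = (1.16+1.05)/2 = 1.105, v̄ = (0.42+0.32)/2 = 0.37 → q = 1.4×1.105×0.37 = 0.5724 m³/s
Panel 6-7: Δb = 2.1 m, d̄ = (1.05+0.44)/2 = 0.745, v̄ = (0.32+0.18)/2 = 0.25 → q = 2.1×0.745×0.25 = 0.3911 m³/s
Q = Σ q = 9.321 m³/s

9.32 m³/s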